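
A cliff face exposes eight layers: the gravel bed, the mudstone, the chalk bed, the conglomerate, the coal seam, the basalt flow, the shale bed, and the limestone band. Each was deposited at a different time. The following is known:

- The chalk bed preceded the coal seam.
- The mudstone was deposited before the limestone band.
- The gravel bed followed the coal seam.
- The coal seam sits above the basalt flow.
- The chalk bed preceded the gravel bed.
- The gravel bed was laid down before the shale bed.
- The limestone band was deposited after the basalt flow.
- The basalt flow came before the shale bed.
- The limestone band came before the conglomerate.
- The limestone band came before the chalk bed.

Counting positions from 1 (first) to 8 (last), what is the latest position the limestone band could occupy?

The limestone band must come before the chalk bed, the coal seam, the conglomerate, the gravel bed, and the shale bed — 5 layers forced after it.
Everything else can be placed before the limestone band in some valid order, so the limestone band can sit as late as position 8 − 5 = 3.

3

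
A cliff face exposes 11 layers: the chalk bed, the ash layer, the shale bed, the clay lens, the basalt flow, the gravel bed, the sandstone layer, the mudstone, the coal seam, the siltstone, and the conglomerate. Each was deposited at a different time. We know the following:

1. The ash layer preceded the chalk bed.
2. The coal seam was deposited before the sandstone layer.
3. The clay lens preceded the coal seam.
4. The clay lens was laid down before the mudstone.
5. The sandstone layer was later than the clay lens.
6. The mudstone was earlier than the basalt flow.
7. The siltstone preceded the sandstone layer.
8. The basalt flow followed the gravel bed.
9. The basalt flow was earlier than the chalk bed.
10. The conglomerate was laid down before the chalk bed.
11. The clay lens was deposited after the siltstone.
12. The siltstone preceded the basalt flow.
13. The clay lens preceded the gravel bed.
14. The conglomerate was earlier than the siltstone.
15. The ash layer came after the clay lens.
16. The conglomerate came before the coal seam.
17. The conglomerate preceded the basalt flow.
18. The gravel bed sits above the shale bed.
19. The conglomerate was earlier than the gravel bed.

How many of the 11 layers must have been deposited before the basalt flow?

6

Directly stated before the basalt flow: the conglomerate, the gravel bed, the mudstone, and the siltstone.
The clay lens reaches the basalt flow via the clay lens → the gravel bed → the basalt flow.
The shale bed reaches the basalt flow via the shale bed → the gravel bed → the basalt flow.
That's the clay lens, the conglomerate, the gravel bed, the mudstone, the shale bed, and the siltstone — 6 in all.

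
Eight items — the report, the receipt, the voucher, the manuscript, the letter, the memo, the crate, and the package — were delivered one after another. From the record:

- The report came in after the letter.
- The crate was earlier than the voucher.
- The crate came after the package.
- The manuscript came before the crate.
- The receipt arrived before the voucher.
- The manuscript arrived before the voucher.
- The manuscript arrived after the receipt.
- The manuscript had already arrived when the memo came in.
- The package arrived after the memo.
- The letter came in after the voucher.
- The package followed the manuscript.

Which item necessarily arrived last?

Every other item has a chain of constraints placing it before the report, so the report is last.

the report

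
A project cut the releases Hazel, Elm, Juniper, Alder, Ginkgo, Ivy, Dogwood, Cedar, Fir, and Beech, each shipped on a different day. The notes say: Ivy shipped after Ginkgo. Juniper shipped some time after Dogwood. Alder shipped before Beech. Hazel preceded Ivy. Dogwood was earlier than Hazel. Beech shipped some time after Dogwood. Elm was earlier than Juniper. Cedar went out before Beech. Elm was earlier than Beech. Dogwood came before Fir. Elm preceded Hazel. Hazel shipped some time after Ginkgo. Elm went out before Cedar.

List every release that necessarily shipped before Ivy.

Directly stated before Ivy: Ginkgo and Hazel.
Dogwood reaches Ivy via Dogwood → Hazel → Ivy.
Elm reaches Ivy via Elm → Hazel → Ivy.
No chain forces Cedar (or any of the others) ahead of Ivy.

Dogwood, Elm, Ginkgo, Hazel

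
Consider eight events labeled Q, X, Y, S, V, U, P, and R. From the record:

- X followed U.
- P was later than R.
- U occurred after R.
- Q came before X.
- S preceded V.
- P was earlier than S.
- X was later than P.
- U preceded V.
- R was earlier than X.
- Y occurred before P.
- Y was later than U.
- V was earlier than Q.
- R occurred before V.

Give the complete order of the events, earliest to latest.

The constraints fix every adjacent pair, so only one ordering works:
R → U → Y → P → S → V → Q → X.

R, U, Y, P, S, V, Q, X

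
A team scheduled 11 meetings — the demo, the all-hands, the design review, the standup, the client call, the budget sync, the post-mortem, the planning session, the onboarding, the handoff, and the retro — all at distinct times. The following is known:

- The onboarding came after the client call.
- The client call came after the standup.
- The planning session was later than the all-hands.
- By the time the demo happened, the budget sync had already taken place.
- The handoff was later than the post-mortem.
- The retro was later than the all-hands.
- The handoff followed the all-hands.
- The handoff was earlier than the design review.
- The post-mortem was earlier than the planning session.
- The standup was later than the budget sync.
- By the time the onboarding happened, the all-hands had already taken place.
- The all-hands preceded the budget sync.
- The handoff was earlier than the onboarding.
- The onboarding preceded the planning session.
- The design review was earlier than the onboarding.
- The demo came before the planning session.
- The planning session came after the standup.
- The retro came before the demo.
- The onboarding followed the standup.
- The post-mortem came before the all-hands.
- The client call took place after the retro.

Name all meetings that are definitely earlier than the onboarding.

Directly stated before the onboarding: the all-hands, the client call, the design review, the handoff, and the standup.
The budget sync reaches the onboarding via the budget sync → the standup → the onboarding.
The post-mortem reaches the onboarding via the post-mortem → the all-hands → the onboarding.
The retro reaches the onboarding via the retro → the client call → the onboarding.

the all-hands, the budget sync, the client call, the design review, the handoff, the post-mortem, the retro, the standup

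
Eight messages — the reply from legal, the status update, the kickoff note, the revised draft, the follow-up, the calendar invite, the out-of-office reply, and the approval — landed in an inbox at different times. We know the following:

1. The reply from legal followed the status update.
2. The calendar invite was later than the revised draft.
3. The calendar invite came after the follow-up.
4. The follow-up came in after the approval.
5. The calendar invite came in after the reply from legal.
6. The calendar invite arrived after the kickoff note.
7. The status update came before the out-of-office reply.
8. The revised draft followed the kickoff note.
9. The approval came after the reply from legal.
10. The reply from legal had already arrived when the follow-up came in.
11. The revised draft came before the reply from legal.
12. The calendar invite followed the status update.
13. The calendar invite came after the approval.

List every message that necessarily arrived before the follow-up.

Directly stated before the follow-up: the approval and the reply from legal.
The kickoff note reaches the follow-up via the kickoff note → the revised draft → the reply from legal → the follow-up.
The revised draft reaches the follow-up via the revised draft → the reply from legal → the follow-up.
The status update reaches the follow-up via the status update → the reply from legal → the follow-up.
No chain forces the out-of-office reply (or any of the others) ahead of the follow-up.

the approval, the kickoff note, the reply from legal, the revised draft, the status update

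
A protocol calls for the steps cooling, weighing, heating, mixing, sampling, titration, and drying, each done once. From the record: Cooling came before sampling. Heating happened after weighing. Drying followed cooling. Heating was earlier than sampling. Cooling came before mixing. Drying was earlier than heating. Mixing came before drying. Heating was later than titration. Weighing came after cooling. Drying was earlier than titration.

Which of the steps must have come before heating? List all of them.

Directly stated before heating: drying, titration, and weighing.
Cooling reaches heating via cooling → drying → heating.
Mixing reaches heating via mixing → drying → heating.
No chain forces sampling ahead of heating.

cooling, drying, mixing, titration, weighing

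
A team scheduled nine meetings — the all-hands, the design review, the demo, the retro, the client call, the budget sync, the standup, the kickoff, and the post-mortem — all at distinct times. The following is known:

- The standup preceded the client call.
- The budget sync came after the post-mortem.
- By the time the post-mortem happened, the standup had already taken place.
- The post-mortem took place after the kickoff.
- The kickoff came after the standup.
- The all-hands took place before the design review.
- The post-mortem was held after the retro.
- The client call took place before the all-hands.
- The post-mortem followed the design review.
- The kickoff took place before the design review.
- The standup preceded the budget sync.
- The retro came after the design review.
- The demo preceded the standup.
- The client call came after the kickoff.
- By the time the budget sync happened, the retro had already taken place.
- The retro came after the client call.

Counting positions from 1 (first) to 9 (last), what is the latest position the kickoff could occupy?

3

The kickoff must come before the all-hands, the budget sync, the client call, the design review, the post-mortem, and the retro — 6 meetings forced after it.
Everything else can be placed before the kickoff in some valid order, so the kickoff can sit as late as position 9 − 6 = 3.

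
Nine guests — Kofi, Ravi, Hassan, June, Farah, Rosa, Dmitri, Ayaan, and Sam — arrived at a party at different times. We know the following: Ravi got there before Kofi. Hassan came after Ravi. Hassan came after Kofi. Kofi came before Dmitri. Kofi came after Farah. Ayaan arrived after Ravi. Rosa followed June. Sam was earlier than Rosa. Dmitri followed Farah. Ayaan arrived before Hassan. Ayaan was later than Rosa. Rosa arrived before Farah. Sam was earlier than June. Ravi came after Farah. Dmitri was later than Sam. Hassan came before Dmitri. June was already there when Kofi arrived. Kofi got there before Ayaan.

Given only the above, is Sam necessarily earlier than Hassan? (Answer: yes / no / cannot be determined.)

yes

Chain the constraints: Sam → June → Kofi → Hassan. Each link is directly stated, so Sam comes before Hassan.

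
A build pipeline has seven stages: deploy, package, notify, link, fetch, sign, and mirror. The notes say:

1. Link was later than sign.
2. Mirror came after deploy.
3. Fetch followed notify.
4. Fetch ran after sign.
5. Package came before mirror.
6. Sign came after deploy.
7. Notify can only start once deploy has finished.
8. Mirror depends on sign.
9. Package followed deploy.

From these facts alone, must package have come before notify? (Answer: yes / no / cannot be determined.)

cannot be determined

No chain of stated constraints runs from package to notify, and none runs from notify to package either.
So the relative order of package and notify is not fixed by the given facts.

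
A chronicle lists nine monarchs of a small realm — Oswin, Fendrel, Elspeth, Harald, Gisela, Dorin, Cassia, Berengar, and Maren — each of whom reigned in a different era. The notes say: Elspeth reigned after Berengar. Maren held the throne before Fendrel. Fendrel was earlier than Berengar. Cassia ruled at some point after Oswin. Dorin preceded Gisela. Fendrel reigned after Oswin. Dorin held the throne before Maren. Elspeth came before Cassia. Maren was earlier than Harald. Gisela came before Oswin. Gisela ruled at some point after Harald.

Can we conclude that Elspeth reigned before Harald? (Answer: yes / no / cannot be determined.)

no

Tracing the constraints gives Harald → Gisela → Oswin → Fendrel → Berengar → Elspeth, so Harald must come before Elspeth.
That means Elspeth cannot be before Harald.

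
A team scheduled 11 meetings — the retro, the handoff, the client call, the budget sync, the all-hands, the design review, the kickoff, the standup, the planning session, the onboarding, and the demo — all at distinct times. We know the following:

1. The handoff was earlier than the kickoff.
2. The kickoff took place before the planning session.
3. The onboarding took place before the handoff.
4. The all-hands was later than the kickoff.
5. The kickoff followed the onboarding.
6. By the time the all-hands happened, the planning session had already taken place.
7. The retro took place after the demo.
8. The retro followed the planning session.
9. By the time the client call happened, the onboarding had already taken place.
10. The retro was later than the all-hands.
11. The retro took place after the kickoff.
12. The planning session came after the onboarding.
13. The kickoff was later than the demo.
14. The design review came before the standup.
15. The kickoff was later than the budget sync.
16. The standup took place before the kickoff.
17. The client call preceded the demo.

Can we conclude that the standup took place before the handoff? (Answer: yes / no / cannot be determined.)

No chain of stated constraints runs from the standup to the handoff, and none runs from the handoff to the standup either.
So the relative order of the standup and the handoff is not fixed by the given facts.

cannot be determined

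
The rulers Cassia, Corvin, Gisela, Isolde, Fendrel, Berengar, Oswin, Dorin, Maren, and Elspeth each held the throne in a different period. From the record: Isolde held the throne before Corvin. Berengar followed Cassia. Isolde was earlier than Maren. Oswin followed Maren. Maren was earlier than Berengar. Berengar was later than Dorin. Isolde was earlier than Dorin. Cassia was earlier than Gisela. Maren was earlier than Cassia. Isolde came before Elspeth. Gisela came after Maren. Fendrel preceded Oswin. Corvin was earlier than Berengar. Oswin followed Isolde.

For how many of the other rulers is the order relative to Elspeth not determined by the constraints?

8

Forced before Elspeth: Isolde.
That leaves Berengar, Cassia, Corvin, Dorin, Fendrel, Gisela, Maren, and Oswin with no forced order relative to Elspeth — 8.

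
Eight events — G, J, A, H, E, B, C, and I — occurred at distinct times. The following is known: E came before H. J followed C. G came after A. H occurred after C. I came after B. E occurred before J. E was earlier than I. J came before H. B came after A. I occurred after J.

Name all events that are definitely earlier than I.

A, B, C, E, J

Directly stated before I: B, E, and J.
A reaches I via A → B → I.
C reaches I via C → J → I.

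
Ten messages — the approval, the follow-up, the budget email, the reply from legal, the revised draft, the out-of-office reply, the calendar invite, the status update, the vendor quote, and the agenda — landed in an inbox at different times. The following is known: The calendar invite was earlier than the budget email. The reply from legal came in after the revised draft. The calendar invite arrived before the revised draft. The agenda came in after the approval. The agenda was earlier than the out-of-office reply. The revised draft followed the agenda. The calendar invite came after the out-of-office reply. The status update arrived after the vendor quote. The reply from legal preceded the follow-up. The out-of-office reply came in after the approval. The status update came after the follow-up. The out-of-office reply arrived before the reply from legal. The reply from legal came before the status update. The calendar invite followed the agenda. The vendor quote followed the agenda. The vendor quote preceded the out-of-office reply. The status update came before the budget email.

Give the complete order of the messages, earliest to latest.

The constraints fix every adjacent pair, so only one ordering works:
the approval → the agenda → the vendor quote → the out-of-office reply → the calendar invite → the revised draft → the reply from legal → the follow-up → the status update → the budget email.

the approval, the agenda, the vendor quote, the out-of-office reply, the calendar invite, the revised draft, the reply from legal, the follow-up, the status update, the budget email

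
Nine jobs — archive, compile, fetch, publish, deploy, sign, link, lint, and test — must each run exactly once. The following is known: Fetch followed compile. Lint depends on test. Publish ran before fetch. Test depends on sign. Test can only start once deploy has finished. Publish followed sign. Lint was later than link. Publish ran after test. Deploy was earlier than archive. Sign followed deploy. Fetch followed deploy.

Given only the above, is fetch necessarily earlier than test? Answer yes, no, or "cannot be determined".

Tracing the constraints gives test → publish → fetch, so test must come before fetch.
That means fetch cannot be before test.

no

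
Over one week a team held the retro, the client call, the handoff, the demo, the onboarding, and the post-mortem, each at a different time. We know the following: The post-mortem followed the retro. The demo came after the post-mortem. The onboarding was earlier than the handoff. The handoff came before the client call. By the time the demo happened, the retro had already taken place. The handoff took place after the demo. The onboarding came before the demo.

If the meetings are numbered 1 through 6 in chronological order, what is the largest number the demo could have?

The demo must come before the client call and the handoff — 2 meetings forced after it.
Everything else can be placed before the demo in some valid order, so the demo can sit as late as position 6 − 2 = 4.

4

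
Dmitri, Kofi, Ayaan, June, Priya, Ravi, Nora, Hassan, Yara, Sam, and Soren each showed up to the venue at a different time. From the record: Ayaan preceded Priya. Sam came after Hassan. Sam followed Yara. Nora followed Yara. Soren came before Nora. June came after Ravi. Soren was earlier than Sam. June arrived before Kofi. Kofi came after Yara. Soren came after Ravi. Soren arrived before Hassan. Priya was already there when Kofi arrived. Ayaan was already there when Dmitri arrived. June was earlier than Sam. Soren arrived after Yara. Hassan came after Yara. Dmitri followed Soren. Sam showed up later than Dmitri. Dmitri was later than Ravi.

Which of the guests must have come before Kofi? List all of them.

Directly stated before Kofi: June, Priya, and Yara.
Ayaan reaches Kofi via Ayaan → Priya → Kofi.
Ravi reaches Kofi via Ravi → June → Kofi.

Ayaan, June, Priya, Ravi, Yara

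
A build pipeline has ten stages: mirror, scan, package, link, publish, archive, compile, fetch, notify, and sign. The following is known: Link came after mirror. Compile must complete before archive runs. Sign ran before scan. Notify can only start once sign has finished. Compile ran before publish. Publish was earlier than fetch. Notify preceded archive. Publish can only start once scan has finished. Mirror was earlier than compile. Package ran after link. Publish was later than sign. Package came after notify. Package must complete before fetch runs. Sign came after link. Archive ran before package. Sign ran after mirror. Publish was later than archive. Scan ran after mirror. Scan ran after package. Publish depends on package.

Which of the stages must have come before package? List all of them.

archive, compile, link, mirror, notify, sign

Directly stated before package: archive, link, and notify.
Compile reaches package via compile → archive → package.
Mirror reaches package via mirror → link → package.
Sign reaches package via sign → notify → package.
No chain forces publish (or any of the others) ahead of package.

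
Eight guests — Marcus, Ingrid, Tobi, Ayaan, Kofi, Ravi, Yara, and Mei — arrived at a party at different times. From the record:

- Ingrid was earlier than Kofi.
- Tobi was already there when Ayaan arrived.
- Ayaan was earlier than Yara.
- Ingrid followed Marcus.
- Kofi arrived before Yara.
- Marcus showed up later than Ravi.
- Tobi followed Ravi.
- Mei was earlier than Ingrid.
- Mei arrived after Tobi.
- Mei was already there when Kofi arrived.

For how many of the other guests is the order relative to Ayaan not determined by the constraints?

4

Forced before Ayaan: Ravi and Tobi; forced after Ayaan: Yara.
That leaves Ingrid, Kofi, Marcus, and Mei with no forced order relative to Ayaan — 4.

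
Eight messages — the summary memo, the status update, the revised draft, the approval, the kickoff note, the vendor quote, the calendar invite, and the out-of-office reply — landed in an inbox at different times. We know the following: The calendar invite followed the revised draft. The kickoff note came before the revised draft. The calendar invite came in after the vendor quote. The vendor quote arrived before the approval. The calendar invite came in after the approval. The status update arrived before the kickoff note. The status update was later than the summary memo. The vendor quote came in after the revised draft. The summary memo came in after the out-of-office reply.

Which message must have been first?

The out-of-office reply has a chain of constraints placing it before every other message, so the out-of-office reply must be first.

the out-of-office reply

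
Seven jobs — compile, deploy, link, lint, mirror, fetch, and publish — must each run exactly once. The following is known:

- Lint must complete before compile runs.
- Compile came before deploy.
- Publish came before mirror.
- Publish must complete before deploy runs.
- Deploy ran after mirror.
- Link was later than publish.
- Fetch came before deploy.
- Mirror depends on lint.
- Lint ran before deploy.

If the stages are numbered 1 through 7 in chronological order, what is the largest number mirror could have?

6

Mirror must come before deploy — 1 stage forced after it.
Everything else can be placed before mirror in some valid order, so mirror can sit as late as position 7 − 1 = 6.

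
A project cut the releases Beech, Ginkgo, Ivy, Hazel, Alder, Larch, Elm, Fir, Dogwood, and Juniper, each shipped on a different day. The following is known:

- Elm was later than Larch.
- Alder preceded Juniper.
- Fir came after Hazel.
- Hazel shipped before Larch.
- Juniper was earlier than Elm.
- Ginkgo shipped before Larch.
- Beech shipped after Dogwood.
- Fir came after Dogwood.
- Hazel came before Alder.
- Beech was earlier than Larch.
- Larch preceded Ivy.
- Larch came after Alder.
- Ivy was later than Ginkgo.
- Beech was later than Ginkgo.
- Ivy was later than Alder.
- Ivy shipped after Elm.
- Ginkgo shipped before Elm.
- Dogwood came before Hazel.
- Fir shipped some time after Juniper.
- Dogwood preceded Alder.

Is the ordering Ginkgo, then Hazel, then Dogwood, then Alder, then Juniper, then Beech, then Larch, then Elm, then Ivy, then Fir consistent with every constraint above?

no

The constraints require Dogwood before Hazel, but in the proposed sequence Hazel appears ahead of Dogwood. That one violation is enough.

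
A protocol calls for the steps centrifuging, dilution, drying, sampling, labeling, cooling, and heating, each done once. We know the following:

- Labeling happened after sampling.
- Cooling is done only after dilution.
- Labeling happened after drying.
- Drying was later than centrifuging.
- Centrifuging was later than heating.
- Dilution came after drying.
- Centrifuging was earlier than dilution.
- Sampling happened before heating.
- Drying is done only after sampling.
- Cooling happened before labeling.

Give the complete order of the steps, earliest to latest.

sampling, heating, centrifuging, drying, dilution, cooling, labeling

The constraints fix every adjacent pair, so only one ordering works:
sampling → heating → centrifuging → drying → dilution → cooling → labeling.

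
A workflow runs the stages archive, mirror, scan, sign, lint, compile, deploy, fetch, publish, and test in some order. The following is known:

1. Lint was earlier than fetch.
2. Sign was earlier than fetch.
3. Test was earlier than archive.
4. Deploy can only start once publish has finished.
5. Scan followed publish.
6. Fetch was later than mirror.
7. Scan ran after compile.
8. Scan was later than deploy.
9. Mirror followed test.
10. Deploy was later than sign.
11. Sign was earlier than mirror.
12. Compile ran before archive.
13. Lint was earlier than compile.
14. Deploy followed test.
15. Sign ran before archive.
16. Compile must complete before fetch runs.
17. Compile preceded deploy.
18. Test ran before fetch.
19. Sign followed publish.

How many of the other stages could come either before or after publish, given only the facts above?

Forced after publish: archive, deploy, fetch, mirror, scan, and sign.
That leaves compile, lint, and test with no forced order relative to publish — 3.

3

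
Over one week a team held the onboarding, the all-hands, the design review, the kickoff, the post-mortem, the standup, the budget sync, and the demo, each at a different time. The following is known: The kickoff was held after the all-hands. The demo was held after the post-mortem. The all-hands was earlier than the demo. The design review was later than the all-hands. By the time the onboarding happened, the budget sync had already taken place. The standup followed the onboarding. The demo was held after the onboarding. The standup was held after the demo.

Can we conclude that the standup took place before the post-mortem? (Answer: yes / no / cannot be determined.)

Tracing the constraints gives the post-mortem → the demo → the standup, so the post-mortem must come before the standup.
That means the standup cannot be before the post-mortem.

no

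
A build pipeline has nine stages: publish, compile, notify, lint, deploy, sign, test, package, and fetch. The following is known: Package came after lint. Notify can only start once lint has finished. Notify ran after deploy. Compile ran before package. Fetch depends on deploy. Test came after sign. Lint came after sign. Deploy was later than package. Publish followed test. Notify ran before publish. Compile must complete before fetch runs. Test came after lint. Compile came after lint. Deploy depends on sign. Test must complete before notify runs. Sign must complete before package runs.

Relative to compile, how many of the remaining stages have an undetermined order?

1

Forced before compile: lint and sign; forced after compile: deploy, fetch, notify, package, and publish.
That leaves test with no forced order relative to compile — 1.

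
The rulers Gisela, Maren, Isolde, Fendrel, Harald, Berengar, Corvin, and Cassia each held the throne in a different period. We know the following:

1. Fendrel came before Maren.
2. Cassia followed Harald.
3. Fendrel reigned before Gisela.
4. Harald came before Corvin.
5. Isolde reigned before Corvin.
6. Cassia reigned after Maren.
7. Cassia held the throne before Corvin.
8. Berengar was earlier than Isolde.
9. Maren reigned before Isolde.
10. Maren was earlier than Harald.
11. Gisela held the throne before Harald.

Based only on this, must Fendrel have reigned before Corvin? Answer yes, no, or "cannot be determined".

Chain the constraints: Fendrel → Maren → Cassia → Corvin. Each link is directly stated, so Fendrel comes before Corvin.

yes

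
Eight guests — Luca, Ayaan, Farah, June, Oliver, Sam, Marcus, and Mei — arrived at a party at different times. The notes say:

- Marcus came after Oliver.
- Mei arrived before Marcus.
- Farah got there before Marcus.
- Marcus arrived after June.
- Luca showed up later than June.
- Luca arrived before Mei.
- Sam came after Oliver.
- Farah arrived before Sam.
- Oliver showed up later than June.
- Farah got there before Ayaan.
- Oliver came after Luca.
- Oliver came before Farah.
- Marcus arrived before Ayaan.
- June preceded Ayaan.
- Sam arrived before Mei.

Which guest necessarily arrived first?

June has a chain of constraints placing them before every other guest, so June must be first.

June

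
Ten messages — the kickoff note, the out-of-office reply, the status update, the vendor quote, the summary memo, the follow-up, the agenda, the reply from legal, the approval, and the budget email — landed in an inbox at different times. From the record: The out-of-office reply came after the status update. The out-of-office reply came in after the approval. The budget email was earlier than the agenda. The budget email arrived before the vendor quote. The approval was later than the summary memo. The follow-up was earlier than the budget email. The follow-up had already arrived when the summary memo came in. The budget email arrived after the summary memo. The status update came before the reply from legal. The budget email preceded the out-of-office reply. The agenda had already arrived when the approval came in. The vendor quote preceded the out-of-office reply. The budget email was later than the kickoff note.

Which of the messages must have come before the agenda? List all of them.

the budget email, the follow-up, the kickoff note, the summary memo

Directly stated before the agenda: the budget email.
The follow-up reaches the agenda via the follow-up → the budget email → the agenda.
The kickoff note reaches the agenda via the kickoff note → the budget email → the agenda.
The summary memo reaches the agenda via the summary memo → the budget email → the agenda.
No chain forces the vendor quote (or any of the others) ahead of the agenda.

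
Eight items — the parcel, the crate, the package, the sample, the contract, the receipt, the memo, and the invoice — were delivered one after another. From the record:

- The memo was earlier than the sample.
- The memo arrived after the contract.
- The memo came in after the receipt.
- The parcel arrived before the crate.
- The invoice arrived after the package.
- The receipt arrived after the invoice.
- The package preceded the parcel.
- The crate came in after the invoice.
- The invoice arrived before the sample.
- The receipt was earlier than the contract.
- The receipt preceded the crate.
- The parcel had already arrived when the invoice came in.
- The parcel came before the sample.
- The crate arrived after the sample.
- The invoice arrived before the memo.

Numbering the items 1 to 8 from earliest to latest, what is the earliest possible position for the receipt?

The invoice, the package, and the parcel must all come before the receipt — 3 forced predecessors.
Nothing else is forced ahead of the receipt, so its earliest slot is position 3 + 1 = 4.

4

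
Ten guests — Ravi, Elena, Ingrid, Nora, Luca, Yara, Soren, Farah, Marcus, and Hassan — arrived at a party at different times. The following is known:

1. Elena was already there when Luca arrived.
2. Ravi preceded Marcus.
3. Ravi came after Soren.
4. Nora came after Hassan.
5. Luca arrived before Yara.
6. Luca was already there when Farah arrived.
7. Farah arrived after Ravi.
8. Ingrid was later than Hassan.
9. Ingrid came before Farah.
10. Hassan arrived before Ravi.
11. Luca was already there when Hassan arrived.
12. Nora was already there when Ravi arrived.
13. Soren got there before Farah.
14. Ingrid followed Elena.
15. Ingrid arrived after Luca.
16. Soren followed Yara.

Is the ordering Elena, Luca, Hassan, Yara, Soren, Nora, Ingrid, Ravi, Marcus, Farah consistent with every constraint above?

Check each stated constraint against the proposed order — e.g. Elena is ahead of Ingrid; Luca is ahead of Farah. Every pair is in the required order; nothing is violated.

yes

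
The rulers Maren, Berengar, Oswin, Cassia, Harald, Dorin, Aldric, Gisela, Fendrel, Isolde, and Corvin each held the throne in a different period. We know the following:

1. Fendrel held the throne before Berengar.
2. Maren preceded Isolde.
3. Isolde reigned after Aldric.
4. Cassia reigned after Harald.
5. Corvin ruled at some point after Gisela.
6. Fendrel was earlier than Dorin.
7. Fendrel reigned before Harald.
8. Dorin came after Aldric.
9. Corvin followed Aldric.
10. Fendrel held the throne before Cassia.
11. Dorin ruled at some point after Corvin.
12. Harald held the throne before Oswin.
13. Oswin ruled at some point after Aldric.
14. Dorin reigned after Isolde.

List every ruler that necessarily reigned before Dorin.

Aldric, Corvin, Fendrel, Gisela, Isolde, Maren

Directly stated before Dorin: Aldric, Corvin, Fendrel, and Isolde.
Gisela reaches Dorin via Gisela → Corvin → Dorin.
Maren reaches Dorin via Maren → Isolde → Dorin.
No chain forces Cassia (or any of the others) ahead of Dorin.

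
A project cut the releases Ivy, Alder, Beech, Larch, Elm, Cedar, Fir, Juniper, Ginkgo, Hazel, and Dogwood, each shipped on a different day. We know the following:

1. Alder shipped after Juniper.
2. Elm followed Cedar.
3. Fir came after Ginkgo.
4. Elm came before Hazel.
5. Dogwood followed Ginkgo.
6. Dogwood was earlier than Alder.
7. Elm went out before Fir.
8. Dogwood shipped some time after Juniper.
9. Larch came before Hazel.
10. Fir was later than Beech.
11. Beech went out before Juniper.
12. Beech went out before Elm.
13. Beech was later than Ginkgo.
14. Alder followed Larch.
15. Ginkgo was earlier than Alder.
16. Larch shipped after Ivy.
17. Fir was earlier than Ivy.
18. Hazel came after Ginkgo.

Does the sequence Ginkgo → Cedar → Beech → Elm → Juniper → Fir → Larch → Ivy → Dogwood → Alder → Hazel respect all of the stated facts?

The constraints require Ivy before Larch, but in the proposed sequence Larch appears ahead of Ivy. That one violation is enough.

no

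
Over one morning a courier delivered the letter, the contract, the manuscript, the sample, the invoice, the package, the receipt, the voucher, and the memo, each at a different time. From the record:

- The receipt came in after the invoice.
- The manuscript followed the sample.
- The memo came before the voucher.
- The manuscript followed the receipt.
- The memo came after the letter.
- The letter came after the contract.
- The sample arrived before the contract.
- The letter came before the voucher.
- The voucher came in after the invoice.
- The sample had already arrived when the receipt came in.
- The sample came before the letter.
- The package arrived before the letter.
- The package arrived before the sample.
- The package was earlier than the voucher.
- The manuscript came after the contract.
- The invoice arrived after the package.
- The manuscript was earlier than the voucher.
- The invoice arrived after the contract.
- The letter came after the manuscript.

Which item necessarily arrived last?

the voucher

Every other item has a chain of constraints placing it before the voucher, so the voucher is last.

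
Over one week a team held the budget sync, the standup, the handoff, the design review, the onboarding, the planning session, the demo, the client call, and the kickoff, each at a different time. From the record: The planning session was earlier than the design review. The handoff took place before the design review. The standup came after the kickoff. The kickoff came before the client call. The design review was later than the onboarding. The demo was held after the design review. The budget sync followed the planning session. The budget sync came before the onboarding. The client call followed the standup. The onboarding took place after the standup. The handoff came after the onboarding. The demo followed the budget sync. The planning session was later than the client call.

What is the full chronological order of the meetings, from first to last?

the kickoff, the standup, the client call, the planning session, the budget sync, the onboarding, the handoff, the design review, the demo

The constraints fix every adjacent pair, so only one ordering works:
the kickoff → the standup → the client call → the planning session → the budget sync → the onboarding → the handoff → the design review → the demo.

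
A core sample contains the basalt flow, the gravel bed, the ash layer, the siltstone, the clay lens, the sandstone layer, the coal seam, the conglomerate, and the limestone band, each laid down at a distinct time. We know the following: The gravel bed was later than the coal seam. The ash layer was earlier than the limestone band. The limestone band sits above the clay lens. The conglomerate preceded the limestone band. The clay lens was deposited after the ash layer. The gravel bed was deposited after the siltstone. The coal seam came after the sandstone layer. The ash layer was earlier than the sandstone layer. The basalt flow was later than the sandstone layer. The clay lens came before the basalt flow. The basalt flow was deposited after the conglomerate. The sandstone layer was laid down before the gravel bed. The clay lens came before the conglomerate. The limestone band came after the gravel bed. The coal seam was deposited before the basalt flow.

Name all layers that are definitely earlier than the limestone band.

the ash layer, the clay lens, the coal seam, the conglomerate, the gravel bed, the sandstone layer, the siltstone

Directly stated before the limestone band: the ash layer, the clay lens, the conglomerate, and the gravel bed.
The coal seam reaches the limestone band via the coal seam → the gravel bed → the limestone band.
The sandstone layer reaches the limestone band via the sandstone layer → the gravel bed → the limestone band.
The siltstone reaches the limestone band via the siltstone → the gravel bed → the limestone band.
No chain forces the basalt flow ahead of the limestone band.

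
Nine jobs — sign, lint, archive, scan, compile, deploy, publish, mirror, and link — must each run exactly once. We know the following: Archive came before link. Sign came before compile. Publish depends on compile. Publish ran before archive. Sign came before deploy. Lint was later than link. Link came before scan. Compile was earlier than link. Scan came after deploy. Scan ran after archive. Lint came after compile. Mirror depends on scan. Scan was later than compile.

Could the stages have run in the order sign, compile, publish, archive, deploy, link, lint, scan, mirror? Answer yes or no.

Check each stated constraint against the proposed order — e.g. compile is ahead of lint; compile is ahead of scan. Every pair is in the required order; nothing is violated.

yes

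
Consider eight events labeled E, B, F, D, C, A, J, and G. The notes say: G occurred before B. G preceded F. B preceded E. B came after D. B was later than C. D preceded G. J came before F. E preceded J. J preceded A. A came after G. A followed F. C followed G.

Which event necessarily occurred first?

D has a chain of constraints placing it before every other event, so D must be first.

D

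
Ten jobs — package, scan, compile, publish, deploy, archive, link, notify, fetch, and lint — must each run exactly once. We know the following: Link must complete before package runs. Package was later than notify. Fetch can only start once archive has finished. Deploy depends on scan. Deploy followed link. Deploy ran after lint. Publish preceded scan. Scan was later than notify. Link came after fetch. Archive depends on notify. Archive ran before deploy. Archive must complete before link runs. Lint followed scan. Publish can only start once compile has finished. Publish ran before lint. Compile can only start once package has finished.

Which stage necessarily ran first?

Notify has a chain of constraints placing it before every other stage, so notify must be first.

notify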